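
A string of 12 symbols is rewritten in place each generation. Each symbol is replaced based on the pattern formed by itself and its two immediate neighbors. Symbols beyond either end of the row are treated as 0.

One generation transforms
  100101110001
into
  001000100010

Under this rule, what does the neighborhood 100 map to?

0

At position 1 the neighborhood is 100; the next row has 0 there.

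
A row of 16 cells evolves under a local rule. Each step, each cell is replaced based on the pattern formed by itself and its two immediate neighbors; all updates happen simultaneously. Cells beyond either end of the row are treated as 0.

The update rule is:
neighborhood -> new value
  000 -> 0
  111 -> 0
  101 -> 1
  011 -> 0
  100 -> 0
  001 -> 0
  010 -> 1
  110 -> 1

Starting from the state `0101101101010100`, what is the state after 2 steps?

step 1: 0110110111111100
step 2: 0011011000000100

0011011000000100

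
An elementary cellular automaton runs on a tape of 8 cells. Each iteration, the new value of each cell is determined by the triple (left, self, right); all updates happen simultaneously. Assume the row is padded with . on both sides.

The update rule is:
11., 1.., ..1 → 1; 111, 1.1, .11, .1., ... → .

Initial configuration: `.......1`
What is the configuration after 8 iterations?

.1......

......1.
.....1.1
....1...
...1.1..
..1...1.
.1.1.1.1
1.......
.1......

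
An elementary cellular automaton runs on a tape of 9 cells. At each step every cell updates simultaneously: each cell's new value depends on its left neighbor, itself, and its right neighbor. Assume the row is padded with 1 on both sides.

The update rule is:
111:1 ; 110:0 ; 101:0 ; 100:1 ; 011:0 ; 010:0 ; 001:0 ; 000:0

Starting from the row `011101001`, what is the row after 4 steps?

001000100
100100010
010010000
001001000

001001000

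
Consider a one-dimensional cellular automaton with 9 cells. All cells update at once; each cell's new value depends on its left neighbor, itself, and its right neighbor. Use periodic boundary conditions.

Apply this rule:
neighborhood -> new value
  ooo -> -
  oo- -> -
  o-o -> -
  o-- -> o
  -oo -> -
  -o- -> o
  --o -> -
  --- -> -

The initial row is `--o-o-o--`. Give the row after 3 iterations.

o-o-oo--o

--o-o-oo-
--o-o---o
o-o-oo--o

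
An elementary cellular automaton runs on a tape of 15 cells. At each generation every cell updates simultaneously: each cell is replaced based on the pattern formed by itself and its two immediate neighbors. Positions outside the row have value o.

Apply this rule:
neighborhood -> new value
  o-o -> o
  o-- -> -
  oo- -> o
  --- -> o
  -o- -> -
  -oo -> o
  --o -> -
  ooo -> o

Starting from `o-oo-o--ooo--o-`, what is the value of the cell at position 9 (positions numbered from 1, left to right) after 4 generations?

o

ooooo---ooo---o
ooooo-o-ooo-o-o
oooooo-ooooo-oo
ooooooooooooooo
position 9 holds o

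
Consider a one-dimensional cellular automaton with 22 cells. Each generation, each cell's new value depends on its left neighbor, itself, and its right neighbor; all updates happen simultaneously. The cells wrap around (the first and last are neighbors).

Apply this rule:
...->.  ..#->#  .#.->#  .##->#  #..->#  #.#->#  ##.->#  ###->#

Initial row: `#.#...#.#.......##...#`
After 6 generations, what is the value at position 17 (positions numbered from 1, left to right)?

####.#####.....####.##
###########...########
############.#########
######################
######################  (fixed point — unchanged through generation 6)
position 17 holds #

#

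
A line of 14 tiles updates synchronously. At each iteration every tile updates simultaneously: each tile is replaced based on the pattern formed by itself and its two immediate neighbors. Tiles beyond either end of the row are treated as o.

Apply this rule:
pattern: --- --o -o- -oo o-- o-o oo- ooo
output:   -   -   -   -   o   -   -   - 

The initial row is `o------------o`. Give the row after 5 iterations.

iteration 1: -o------------
iteration 2: --o-----------
iteration 3: o--o----------
iteration 4: -o--o---------
iteration 5: --o--o--------

--o--o--------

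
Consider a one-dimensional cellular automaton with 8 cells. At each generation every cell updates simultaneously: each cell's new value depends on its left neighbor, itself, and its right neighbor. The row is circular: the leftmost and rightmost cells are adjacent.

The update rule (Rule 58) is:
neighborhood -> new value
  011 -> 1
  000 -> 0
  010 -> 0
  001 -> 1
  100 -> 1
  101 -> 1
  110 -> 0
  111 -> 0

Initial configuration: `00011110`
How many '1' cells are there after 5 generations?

00110001
11101010
10010101
01101011
11010110
count of 1: 5

5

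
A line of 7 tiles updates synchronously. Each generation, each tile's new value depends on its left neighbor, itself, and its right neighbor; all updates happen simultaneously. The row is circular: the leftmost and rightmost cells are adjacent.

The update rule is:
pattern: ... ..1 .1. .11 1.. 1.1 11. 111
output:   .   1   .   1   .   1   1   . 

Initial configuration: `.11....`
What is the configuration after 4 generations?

111....
1.1...1
11...11
.1..11.

.1..11.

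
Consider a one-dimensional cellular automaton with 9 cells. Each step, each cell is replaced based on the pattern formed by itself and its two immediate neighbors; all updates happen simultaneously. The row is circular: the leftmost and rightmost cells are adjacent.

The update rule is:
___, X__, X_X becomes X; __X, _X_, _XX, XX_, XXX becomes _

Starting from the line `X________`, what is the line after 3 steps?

step 1: _XXXXXXX_
step 2: ________X
step 3: XXXXXXX__

XXXXXXX__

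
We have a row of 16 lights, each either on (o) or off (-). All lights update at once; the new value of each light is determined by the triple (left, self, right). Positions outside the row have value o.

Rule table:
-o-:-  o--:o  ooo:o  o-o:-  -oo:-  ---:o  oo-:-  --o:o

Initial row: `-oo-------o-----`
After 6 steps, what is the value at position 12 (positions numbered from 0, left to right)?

o

---ooooooo-ooooo
ooo-ooooo---oooo
oo---ooo-ooo-ooo
o-ooo-o---o---oo
---o---ooo-ooo-o
ooo-ooo-o---o---
position 12 holds o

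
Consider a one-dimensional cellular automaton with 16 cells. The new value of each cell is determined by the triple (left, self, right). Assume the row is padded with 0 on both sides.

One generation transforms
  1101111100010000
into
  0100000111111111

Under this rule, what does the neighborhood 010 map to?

At position 11 the neighborhood is 010; the next row has 1 there.

1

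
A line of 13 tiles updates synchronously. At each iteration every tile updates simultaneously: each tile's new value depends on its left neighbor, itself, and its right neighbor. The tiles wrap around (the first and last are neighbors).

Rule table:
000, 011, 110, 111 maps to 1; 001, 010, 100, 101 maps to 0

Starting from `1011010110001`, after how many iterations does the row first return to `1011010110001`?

2

iteration 1: 1011000110101
iteration 2: 1011010110001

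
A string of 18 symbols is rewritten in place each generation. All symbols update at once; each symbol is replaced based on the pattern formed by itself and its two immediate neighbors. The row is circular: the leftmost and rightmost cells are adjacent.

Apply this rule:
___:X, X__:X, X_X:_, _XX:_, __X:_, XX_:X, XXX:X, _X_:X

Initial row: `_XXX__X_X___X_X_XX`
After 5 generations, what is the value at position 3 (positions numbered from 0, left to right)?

_

__XXX_X_XXX_X_X__X
X__XX_X__XX_X_XX_X
XX__X_XX__X_X__X__
_XX_X__XX_X_XX_XX_
__X_XX__X_X__X__XX
position 3 holds _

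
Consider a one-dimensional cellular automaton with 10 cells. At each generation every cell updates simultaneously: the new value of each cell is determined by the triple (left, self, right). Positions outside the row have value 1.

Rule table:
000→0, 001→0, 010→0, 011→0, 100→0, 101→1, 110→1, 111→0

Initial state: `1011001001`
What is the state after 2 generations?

generation 1: 1101000000
generation 2: 0110000000

0110000000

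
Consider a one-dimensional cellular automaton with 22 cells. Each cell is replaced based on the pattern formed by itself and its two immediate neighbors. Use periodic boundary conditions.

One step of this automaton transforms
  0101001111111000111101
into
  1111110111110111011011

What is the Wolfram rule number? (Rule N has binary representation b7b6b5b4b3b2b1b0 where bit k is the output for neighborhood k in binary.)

183

position 7: 111 → 1  (bit 7 = 1)
position 12: 110 → 0  (bit 6 = 0)
position 0: 101 → 1  (bit 5 = 1)
position 4: 100 → 1  (bit 4 = 1)
position 6: 011 → 0  (bit 3 = 0)
position 1: 010 → 1  (bit 2 = 1)
position 5: 001 → 1  (bit 1 = 1)
position 14: 000 → 1  (bit 0 = 1)
bits b7..b0 = 10110111 = 183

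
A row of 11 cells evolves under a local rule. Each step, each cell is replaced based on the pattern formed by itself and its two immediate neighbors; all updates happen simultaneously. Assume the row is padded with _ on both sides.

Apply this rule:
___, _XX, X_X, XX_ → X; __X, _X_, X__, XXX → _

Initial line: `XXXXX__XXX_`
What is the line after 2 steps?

__X_____X__

step 1: X___X__X_X_
step 2: __X_____X__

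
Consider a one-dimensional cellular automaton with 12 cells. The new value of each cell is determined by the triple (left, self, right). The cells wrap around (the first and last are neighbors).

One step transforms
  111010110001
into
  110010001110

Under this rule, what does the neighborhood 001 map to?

At position 10 the neighborhood is 001; the next row has 1 there.

1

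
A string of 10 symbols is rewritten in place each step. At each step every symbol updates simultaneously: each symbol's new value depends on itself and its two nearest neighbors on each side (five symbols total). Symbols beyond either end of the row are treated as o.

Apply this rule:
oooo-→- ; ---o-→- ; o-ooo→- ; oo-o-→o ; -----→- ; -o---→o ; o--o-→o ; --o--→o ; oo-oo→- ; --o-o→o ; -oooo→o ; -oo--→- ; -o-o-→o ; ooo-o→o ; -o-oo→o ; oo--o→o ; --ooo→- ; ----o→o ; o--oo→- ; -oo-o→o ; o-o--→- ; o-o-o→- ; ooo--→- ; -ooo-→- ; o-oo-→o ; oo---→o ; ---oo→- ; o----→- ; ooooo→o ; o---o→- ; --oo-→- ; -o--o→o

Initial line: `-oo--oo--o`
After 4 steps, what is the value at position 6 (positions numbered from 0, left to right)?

-o-o---o--
o-o-o--oo-
oo-o-o--o-
-oo-o-oooo
position 6 holds o

o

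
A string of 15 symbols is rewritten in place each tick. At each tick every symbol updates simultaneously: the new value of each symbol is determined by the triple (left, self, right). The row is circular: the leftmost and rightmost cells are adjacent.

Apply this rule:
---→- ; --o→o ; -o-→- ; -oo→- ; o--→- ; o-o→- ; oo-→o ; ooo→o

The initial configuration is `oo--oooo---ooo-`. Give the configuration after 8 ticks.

-o-o-ooo--o-oo-
o-----oo-o---o-
-----o-o----o--
----o------o---
---o------o----
--o------o-----
-o------o------
o------o-------

o------o-------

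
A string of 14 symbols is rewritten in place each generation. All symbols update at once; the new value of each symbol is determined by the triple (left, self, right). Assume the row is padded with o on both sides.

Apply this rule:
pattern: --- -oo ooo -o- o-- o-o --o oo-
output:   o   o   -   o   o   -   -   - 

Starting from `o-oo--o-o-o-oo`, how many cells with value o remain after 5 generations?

generation 1: --o-o-o-o-o-o-
generation 2: o-o-o-o-o-o-o-
generation 3: --o-o-o-o-o-o-  (repeats generation 1; period 2)
generation 5: --o-o-o-o-o-o-
count of o: 6

6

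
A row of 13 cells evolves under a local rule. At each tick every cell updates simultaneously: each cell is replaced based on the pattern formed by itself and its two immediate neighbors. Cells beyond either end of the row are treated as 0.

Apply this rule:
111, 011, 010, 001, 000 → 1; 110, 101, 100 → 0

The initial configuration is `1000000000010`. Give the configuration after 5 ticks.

1011111100110

1011111111110
1011111111100
1011111111001
1011111110011
1011111100110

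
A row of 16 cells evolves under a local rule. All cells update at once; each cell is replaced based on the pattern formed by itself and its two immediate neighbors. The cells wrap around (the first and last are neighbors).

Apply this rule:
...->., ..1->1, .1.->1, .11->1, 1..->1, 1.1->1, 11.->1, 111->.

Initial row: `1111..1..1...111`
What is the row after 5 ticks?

.11111111..111..

tick 1: ...11111111.11..
tick 2: ..11......11111.
tick 3: .1111....11...11
tick 4: 11..11..1111.111
tick 5: .11111111..111..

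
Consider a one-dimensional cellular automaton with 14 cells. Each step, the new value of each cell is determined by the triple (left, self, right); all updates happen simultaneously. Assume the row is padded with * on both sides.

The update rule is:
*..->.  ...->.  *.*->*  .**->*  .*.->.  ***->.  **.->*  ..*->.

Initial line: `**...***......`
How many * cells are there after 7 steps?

.*...*.*......
*.....*.......
*.............
*.............  (fixed point — unchanged through step 7)
count of *: 1

1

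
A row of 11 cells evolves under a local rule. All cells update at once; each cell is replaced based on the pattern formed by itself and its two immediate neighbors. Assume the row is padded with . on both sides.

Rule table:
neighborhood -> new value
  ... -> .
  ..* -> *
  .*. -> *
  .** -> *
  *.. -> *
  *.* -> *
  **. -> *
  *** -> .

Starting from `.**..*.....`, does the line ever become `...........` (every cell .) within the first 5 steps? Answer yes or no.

no

*******....
*.....**...
**...****..
***.**..**.
*.*********
step 5 is *.*********, still not uniform .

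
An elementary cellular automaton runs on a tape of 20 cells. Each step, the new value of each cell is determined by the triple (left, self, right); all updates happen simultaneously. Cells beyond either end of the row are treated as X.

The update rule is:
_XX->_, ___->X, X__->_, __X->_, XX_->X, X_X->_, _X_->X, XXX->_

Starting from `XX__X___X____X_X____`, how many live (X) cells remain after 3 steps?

8

_X__X_X_X_XX_X_X_XX_
_X__X_X_X__X_X_X__X_
_X__X_X_X__X_X_X__X_
count of X: 8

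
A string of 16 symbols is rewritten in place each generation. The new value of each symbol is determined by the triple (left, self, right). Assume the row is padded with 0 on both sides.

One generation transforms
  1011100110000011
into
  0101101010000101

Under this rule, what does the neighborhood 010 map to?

At position 0 the neighborhood is 010; the next row has 0 there.

0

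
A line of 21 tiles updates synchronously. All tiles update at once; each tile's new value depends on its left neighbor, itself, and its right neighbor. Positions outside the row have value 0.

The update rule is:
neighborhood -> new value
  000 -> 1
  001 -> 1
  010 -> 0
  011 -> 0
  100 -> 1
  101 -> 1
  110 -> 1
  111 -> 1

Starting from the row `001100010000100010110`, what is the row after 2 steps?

110111101111011101011
011011110111101110101

011011110111101110101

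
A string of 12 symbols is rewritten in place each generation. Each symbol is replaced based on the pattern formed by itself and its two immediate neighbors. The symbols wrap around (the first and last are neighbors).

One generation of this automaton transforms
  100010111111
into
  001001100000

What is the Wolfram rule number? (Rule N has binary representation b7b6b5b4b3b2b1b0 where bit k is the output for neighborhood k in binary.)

position 7: 111 → 0  (bit 7 = 0)
position 0: 110 → 0  (bit 6 = 0)
position 5: 101 → 1  (bit 5 = 1)
position 1: 100 → 0  (bit 4 = 0)
position 6: 011 → 1  (bit 3 = 1)
position 4: 010 → 0  (bit 2 = 0)
position 3: 001 → 0  (bit 1 = 0)
position 2: 000 → 1  (bit 0 = 1)
bits b7..b0 = 00101001 = 41

41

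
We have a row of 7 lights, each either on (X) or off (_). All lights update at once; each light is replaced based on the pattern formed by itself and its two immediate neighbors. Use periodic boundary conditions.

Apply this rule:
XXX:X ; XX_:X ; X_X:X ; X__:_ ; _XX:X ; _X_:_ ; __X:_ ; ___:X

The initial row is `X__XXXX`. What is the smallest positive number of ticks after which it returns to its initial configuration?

1

tick 1: X__XXXX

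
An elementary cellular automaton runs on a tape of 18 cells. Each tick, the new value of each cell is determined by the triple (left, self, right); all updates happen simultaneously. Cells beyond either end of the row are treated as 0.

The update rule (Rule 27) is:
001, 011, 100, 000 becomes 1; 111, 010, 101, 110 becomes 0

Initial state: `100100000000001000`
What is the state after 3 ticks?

101101111111111011

011011111111110111
110010000000000100
101101111111111011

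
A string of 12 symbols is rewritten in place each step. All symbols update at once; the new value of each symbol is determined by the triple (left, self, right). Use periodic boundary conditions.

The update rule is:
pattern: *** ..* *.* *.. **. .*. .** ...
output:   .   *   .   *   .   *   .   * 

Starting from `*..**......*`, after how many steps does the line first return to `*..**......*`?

2

.**..******.
*..**......*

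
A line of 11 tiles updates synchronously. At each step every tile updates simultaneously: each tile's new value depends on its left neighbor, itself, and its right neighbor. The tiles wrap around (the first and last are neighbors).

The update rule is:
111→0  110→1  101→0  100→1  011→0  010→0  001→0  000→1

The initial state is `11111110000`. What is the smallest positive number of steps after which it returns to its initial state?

22

step 1: 00000011110
step 2: 11111000011
step 3: 00001111000
step 4: 11100001111
step 5: 00111100000
step 6: 10000111111
step 7: 11110000000
step 8: 00011111110
step 9: 11000000011
step 10: 01111111000
step 11: 00000001111
step 12: 11111100001
step 13: 00000111100
step 14: 11110000111
step 15: 00011110000
step 16: 11000011111
step 17: 01111000000
step 18: 00001111111
step 19: 11100000001
step 20: 00111111100
step 21: 10000000111
step 22: 11111110000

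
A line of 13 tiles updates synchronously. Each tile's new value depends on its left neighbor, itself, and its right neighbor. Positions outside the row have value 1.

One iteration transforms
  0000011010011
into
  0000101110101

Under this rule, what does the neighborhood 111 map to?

1

At position 12 the neighborhood is 111; the next row has 1 there.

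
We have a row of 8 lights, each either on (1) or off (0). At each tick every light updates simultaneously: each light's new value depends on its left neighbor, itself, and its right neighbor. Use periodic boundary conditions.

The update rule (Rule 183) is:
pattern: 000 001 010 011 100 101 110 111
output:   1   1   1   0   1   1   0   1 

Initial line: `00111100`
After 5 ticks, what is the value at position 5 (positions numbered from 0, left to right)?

tick 1: 11011011
tick 2: 10100101
tick 3: 01111110
tick 4: 10111101
tick 5: 01011010
position 5 holds 0

0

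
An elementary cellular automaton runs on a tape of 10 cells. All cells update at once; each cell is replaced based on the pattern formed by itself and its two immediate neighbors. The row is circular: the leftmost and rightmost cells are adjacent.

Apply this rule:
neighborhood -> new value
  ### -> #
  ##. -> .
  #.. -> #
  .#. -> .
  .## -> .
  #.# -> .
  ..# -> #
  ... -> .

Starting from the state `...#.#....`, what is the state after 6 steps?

...#.#....

step 1: ..#...#...
step 2: .#.#.#.#..
step 3: #.......#.
step 4: .#.....#..
step 5: #.#...#.#.
step 6: ...#.#....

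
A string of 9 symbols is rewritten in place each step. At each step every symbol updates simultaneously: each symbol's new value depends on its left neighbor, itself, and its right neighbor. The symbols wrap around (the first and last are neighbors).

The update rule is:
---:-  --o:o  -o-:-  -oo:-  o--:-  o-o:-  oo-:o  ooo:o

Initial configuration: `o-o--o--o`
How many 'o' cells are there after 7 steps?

step 1: o---o--o-
step 2: ---o--o--
step 3: --o--o---
step 4: -o--o----
step 5: o--o-----
step 6: --o-----o
step 7: -o-----o-
count of o: 2

2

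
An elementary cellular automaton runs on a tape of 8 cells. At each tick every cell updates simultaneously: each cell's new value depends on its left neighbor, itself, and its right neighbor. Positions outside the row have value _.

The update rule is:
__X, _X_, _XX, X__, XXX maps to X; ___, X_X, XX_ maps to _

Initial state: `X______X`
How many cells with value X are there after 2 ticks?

4

XX____XX
X_X__XX_
count of X: 4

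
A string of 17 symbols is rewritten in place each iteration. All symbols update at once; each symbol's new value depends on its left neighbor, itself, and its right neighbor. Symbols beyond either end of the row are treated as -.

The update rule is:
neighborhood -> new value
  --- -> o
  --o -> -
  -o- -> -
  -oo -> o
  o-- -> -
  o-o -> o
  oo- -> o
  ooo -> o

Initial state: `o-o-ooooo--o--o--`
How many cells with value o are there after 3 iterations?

-o-oooooo-------o
--ooooooo-ooooo--
o-ooooooooooooo-o
count of o: 15

15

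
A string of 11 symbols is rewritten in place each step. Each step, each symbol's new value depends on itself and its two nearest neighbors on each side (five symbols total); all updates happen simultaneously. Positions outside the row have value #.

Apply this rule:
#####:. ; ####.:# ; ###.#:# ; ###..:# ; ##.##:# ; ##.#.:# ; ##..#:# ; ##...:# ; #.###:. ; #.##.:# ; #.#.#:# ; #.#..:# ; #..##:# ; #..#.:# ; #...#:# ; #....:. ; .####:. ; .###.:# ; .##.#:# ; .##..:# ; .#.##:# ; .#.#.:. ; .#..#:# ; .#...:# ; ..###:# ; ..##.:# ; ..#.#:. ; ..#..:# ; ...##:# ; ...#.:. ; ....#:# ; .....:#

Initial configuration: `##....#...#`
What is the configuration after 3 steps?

###.#.#####
.#####.....
#...###.###

#...###.###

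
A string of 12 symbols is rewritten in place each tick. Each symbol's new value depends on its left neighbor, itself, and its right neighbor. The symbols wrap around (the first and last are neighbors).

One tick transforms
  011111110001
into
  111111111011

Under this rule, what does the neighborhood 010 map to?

1

At position 11 the neighborhood is 010; the next row has 1 there.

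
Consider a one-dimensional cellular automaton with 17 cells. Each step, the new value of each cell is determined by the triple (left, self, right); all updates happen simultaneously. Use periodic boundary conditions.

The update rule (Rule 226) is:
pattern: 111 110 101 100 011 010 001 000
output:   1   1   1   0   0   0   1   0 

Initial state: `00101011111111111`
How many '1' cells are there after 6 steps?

13

step 1: 01010101111111111
step 2: 10101010111111111
step 3: 11010101011111111
step 4: 11101010101111111
step 5: 11110101010111111
step 6: 11111010101011111
count of 1: 13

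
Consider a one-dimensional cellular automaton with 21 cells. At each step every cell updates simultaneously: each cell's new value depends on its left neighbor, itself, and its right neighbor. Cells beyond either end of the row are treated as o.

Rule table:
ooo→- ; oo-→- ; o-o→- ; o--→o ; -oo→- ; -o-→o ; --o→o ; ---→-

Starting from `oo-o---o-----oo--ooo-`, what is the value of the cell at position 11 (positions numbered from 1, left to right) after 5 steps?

o

step 1: ---oo-ooo---o--oo----
step 2: o-o------o-oooo--o--o
step 3: --oo----oo-----ooooo-
step 4: oo--o--o--o---o------
step 5: --oooooooooo-ooo----o
position 11 holds o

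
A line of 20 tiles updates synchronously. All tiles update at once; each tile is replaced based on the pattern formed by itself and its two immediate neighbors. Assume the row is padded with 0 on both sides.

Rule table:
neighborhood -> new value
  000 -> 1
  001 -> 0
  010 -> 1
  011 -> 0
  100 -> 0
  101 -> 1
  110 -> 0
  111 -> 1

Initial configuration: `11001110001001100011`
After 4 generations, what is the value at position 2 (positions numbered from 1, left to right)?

generation 1: 00000100101000001000
generation 2: 11110100111011101011
generation 3: 01101100010101011100
generation 4: 00010001011111101001
position 2 holds 0

0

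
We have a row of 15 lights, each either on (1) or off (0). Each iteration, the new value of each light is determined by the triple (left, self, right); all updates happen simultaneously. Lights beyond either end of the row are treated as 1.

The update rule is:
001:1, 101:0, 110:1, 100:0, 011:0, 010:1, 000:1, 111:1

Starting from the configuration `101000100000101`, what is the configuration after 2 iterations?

101001100111101

101011101111100
101001100111101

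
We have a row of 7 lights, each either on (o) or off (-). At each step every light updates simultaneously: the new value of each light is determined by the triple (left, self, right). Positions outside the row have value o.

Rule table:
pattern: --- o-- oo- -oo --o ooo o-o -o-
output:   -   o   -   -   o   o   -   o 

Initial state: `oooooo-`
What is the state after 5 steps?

ooooo--
oooo-oo
ooo---o
oo-o-o-
o--o-o-

o--o-o-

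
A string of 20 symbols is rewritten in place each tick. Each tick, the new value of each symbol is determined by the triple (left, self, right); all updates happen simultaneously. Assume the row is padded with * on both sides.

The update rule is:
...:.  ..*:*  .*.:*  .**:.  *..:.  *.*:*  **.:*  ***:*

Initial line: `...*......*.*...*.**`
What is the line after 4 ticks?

****..*.***.*****.**

..**.....****..***.*
.*.*....*.***.*.***.
****...***.*****.***
****..*.***.*****.**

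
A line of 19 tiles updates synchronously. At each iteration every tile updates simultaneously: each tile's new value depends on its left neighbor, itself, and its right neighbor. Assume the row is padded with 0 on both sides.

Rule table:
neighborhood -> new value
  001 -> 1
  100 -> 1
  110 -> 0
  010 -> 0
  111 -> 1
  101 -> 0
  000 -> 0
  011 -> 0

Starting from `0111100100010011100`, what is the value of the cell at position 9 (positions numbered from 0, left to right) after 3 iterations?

iteration 1: 1011011010101101010
iteration 2: 0000000000000000001
iteration 3: 0000000000000000010
position 9 holds 0

0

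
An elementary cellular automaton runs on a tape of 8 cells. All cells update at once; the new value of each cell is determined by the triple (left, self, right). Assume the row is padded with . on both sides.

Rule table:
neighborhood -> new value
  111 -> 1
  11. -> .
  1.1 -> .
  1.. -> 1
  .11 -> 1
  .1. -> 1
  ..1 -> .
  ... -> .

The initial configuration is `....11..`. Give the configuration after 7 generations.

....1.1.

....1.1.
....1.11
....1.1.  (repeats generation 1; period 2)
generation 7: ....1.1.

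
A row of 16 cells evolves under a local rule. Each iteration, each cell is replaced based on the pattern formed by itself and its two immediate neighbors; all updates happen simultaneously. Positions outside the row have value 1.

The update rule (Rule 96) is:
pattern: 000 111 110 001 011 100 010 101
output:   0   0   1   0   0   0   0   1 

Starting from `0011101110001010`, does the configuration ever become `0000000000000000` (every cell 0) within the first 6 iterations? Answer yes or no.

yes

0000110010000101
0000010000000010
0000000000000001
0000000000000000
all cells are 0 at iteration 4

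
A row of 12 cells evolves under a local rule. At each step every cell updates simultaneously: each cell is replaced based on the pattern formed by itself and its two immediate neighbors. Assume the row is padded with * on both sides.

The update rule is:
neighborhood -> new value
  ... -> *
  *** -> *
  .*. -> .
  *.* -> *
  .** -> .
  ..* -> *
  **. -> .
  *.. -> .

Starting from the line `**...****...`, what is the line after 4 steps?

step 1: *..**.**..**
step 2: ..*..*...*.*
step 3: .*..*..**.*.
step 4: *..*..*..*.*

*..*..*..*.*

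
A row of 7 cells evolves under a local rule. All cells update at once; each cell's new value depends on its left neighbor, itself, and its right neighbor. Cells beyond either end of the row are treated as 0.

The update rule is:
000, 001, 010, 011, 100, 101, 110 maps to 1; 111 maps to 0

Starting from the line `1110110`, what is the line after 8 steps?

step 1: 1011111
step 2: 1110001
step 3: 1011111  (repeats step 1; period 2)
step 8: 1110001

1110001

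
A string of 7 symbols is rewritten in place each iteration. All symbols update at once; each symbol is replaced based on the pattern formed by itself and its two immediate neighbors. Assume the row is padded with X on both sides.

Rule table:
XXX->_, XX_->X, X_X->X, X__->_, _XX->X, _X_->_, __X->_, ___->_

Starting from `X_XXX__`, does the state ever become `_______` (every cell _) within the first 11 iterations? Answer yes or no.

no

XXX_X__
__XX___
__XX___  (fixed point — unchanged through iteration 11)
iteration 11 is __XX___, still not uniform _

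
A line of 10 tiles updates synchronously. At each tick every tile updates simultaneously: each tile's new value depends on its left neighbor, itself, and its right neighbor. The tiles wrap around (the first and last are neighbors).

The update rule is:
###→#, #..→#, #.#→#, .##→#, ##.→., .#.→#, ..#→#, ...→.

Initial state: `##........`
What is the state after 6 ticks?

#.#......#
.###....##
###.#..##.
##.#####.#
#.#####.##
.#####.###

.#####.###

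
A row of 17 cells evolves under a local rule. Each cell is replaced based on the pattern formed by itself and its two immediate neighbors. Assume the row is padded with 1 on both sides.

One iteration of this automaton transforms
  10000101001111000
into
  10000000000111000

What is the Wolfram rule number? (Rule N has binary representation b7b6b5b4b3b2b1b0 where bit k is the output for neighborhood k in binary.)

position 11: 111 → 1  (bit 7 = 1)
position 0: 110 → 1  (bit 6 = 1)
position 6: 101 → 0  (bit 5 = 0)
position 1: 100 → 0  (bit 4 = 0)
position 10: 011 → 0  (bit 3 = 0)
position 5: 010 → 0  (bit 2 = 0)
position 4: 001 → 0  (bit 1 = 0)
position 2: 000 → 0  (bit 0 = 0)
bits b7..b0 = 11000000 = 192

192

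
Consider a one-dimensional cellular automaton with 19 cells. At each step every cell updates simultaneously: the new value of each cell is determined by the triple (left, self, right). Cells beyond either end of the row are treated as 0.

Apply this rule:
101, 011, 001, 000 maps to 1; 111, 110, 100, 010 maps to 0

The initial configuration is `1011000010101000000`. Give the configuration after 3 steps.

0110011101010011111
1100110010100110000
1001100101001100111

1001100101001100111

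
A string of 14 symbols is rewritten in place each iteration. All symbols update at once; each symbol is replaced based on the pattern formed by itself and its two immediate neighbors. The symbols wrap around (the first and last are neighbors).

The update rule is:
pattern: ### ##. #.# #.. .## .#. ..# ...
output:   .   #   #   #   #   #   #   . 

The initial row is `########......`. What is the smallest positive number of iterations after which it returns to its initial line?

14

#......##....#
##....####..##
.##..##..####.
##########..##
.........####.
........##..##
#......#######
##....##......
###..####....#
..####..##..##
###..#########
..####........
.##..##.......
########......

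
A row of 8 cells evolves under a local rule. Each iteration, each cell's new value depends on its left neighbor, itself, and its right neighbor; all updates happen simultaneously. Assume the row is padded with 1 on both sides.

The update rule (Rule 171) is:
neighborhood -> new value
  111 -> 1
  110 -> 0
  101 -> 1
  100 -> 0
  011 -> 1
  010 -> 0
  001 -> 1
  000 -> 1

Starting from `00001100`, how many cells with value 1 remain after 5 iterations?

6

iteration 1: 01111001
iteration 2: 11110011
iteration 3: 11100111
iteration 4: 11001111
iteration 5: 10011111
count of 1: 6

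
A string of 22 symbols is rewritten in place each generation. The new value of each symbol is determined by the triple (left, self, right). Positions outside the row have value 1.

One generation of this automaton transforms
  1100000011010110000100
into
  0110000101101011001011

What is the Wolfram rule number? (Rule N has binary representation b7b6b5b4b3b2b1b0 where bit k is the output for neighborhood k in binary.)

position 0: 111 → 0  (bit 7 = 0)
position 1: 110 → 1  (bit 6 = 1)
position 10: 101 → 1  (bit 5 = 1)
position 2: 100 → 1  (bit 4 = 1)
position 8: 011 → 0  (bit 3 = 0)
position 11: 010 → 0  (bit 2 = 0)
position 7: 001 → 1  (bit 1 = 1)
position 3: 000 → 0  (bit 0 = 0)
bits b7..b0 = 01110010 = 114

114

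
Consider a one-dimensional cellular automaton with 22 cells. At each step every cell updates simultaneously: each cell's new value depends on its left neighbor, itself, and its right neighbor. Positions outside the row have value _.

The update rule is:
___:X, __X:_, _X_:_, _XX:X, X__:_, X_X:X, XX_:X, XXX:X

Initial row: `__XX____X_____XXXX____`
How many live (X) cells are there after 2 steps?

step 1: X_XX_XX___XXX_XXXX_XXX
step 2: _XXXXXX_X_XXXXXXXXXXXX
count of X: 19

19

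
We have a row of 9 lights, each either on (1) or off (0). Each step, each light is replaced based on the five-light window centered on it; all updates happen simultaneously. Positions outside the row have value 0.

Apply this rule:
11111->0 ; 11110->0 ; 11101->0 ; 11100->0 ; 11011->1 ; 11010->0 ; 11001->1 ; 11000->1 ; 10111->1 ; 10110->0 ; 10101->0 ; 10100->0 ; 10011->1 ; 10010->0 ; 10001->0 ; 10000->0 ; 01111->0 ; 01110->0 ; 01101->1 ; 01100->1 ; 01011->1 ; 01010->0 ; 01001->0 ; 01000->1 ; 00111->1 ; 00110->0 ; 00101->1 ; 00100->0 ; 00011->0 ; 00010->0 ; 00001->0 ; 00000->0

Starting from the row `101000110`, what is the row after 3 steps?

000001000

100100011
000010001
000001000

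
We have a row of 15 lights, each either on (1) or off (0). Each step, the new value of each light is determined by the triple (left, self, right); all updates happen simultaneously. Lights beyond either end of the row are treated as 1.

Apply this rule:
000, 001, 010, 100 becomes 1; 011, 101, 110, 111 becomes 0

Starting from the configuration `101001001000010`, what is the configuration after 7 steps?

001111111111111

001111111111110
110000000000000
001111111111111
110000000000000  (repeats step 2; period 2)
step 7: 001111111111111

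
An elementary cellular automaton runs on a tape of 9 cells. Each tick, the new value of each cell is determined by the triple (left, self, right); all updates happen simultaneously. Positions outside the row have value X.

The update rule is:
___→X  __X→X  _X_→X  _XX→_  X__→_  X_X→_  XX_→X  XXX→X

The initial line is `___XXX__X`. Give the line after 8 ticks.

__X__X_X_

_XX_XX_X_
__X__X_X_
_XX_XX_X_  (repeats tick 1; period 2)
tick 8: __X__X_X_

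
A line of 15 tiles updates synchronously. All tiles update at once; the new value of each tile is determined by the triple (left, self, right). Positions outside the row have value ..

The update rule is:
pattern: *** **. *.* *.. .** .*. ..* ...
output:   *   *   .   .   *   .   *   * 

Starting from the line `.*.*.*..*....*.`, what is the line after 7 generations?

generation 1: *......*..***..
generation 2: ..*****..****.*
generation 3: *******.*****..
generation 4: *******.*****.*
generation 5: *******.*****..  (repeats generation 3; period 2)
generation 7: *******.*****..

*******.*****..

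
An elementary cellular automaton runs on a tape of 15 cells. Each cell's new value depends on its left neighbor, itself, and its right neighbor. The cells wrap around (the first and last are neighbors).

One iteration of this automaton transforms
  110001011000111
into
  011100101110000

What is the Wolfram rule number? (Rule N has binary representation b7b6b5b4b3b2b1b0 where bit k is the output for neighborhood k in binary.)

113

position 0: 111 → 0  (bit 7 = 0)
position 1: 110 → 1  (bit 6 = 1)
position 6: 101 → 1  (bit 5 = 1)
position 2: 100 → 1  (bit 4 = 1)
position 7: 011 → 0  (bit 3 = 0)
position 5: 010 → 0  (bit 2 = 0)
position 4: 001 → 0  (bit 1 = 0)
position 3: 000 → 1  (bit 0 = 1)
bits b7..b0 = 01110001 = 113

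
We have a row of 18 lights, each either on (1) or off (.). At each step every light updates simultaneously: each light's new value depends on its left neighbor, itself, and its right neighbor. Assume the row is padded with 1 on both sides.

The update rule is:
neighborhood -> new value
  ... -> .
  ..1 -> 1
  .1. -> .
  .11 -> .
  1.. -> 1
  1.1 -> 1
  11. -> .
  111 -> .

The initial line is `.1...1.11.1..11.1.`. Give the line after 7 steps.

1.1.1.1..1.11..1.1
.1.1.1.11.1..11.1.
1.1.1.1..1.11..1.1  (repeats step 1; period 2)
step 7: 1.1.1.1..1.11..1.1

1.1.1.1..1.11..1.1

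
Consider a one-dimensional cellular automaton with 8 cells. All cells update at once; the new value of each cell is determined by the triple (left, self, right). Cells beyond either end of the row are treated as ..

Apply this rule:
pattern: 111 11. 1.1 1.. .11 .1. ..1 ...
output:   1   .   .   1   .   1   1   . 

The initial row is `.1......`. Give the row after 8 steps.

111.....
.1.1....
11.11...
.....1..
....111.
...1.1.1
..11.1.1
.1...1.1

.1...1.1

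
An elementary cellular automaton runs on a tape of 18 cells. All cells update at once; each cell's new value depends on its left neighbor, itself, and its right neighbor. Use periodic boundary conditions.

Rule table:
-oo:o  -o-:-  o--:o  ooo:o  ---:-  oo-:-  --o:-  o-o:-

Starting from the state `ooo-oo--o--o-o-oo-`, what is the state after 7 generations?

oo--o-o--o-----o--
o-o----o--o-----o-
---o----o--o------
----o----o--o-----
-----o----o--o----
------o----o--o---
-------o----o--o--

-------o----o--o--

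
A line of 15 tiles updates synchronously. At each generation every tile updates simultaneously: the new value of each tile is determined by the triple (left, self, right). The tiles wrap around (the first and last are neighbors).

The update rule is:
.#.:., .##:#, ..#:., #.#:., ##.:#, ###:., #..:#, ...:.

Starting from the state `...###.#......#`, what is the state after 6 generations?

.....#....#..#.

generation 1: #..#.#..#......
generation 2: .#....#..#.....
generation 3: ..#....#..#....
generation 4: ...#....#..#...
generation 5: ....#....#..#..
generation 6: .....#....#..#.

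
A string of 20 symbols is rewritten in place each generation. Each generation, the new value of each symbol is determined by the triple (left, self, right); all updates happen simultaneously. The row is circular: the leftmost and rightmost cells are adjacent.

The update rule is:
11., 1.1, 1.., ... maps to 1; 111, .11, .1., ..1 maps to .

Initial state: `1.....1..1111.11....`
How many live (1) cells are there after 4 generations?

.1111..1....11.1111.
....11..111..11...11
111..11...11..111..1
..11..111..11...11..
count of 1: 9

9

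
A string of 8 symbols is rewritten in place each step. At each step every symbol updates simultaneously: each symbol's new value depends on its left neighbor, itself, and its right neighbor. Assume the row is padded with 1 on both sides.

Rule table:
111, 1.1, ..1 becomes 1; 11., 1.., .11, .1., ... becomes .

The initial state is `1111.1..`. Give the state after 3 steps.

step 1: 111.1..1
step 2: 11.1..1.
step 3: 1.1..1.1

1.1..1.1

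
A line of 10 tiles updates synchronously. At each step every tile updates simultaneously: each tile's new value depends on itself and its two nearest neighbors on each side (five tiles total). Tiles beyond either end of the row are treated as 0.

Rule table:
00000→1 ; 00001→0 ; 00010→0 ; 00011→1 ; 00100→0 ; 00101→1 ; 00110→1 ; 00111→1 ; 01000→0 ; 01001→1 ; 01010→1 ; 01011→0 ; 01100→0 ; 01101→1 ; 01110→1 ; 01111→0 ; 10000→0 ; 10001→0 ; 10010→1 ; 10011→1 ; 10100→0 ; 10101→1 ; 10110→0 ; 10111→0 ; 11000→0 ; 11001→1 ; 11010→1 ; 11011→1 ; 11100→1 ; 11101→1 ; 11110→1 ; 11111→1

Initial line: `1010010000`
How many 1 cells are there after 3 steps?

5

step 1: 1101100011
step 2: 1110000110
step 3: 1110001100
count of 1: 5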